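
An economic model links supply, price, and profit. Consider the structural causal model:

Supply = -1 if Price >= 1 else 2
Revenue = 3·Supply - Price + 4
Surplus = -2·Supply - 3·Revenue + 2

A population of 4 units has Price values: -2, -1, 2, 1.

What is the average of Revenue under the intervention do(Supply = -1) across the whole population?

Every unit gets Supply=-1 under the intervention. Revenue values become 3, 2, -1, 0; E[Revenue|do(Supply=-1)] = 1.

1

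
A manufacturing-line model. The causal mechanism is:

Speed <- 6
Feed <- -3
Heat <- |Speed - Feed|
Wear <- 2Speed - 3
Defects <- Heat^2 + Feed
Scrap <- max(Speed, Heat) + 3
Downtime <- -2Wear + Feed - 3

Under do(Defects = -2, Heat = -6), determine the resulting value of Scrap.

9

The joint intervention fixes Defects = -2, Heat = -6, removing each variable's own equation.
Scrap = max(Speed, Heat) + 3  [with Speed=6, Heat=-6]  = 9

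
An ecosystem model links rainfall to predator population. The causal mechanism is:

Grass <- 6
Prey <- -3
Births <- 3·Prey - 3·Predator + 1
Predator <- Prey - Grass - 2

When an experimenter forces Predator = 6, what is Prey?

Under do(Predator=6), the mechanism Predator <- Prey - Grass - 2 is discarded; Predator is fixed at 6.
Since Prey is not a descendant of the intervened variable, it is unaffected.

-3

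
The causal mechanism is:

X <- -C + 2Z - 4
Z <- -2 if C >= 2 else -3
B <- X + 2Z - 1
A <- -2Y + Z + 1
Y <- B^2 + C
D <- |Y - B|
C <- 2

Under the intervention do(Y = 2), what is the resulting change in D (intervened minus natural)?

The intervention breaks the incoming arrows to Y: Y <- B^2 + C no longer applies, and Y = 2.
Z = -2 if C >= 2 else -3  [with C=2]  = -2
X = -C + 2Z - 4  [with C=2, Z=-2]  = -10
B = X + 2Z - 1  [with X=-10, Z=-2]  = -15
D = |Y - B|  [with Y=2, B=-15]  = 17
Without intervention: Z = -2 if C >= 2 else -3  [with C=2]  = -2; X = -C + 2Z - 4  [with C=2, Z=-2]  = -10; B = X + 2Z - 1  [with X=-10, Z=-2]  = -15; Y = B^2 + C  [with B=-15, C=2]  = 227; D = |Y - B|  [with Y=227, B=-15]  = 242.
Change = 17 − 242 = -225.

-225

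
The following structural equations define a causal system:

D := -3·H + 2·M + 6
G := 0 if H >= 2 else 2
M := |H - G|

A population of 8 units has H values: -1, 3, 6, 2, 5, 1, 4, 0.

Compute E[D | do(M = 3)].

4.5

do(M=3) breaks M's dependence on H. With M=3 fixed, D across the units is 15, 3, -6, 6, -3, 9, 0, 12, mean 4.5.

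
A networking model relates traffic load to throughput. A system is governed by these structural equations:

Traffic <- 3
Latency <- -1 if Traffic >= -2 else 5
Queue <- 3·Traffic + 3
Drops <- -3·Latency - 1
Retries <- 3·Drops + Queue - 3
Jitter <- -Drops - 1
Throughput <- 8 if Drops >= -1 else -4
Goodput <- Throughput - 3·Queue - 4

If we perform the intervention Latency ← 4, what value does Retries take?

-30

do(Latency=4) replaces the equation Latency <- -1 if Traffic >= -2 else 5 with the constant Latency = 4.
Queue = 3·Traffic + 3  [with Traffic=3]  = 12
Drops = -3·Latency - 1  [with Latency=4]  = -13
Retries = 3·Drops + Queue - 3  [with Drops=-13, Queue=12]  = -30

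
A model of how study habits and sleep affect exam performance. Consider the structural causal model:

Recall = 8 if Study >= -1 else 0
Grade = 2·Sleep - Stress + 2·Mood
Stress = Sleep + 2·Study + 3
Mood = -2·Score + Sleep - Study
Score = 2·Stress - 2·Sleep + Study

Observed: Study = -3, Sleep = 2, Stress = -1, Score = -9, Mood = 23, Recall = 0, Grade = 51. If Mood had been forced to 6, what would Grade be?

Under do(Mood=6), the mechanism Mood = -2·Score + Sleep - Study is discarded; Mood is fixed at 6.
Stress = Sleep + 2·Study + 3  [with Sleep=2, Study=-3]  = -1
Grade = 2·Sleep - Stress + 2·Mood  [with Sleep=2, Stress=-1, Mood=6]  = 17

17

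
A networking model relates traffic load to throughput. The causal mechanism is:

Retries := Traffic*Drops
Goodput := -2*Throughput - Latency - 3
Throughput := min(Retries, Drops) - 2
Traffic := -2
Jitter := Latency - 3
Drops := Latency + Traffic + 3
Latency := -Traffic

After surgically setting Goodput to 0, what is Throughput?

-8

Intervening sets Goodput = 0 and removes its equation (Goodput := -2*Throughput - Latency - 3).
Since Throughput is not a descendant of the intervened variable, it is unaffected.
Latency = -Traffic  [with Traffic=-2]  = 2
Drops = Latency + Traffic + 3  [with Latency=2, Traffic=-2]  = 3
Retries = Traffic*Drops  [with Traffic=-2, Drops=3]  = -6
Throughput = min(Retries, Drops) - 2  [with Retries=-6, Drops=3]  = -8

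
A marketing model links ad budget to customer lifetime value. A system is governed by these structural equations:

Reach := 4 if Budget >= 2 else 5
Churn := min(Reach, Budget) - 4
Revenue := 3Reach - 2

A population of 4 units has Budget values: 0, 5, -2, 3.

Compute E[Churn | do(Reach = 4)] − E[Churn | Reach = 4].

The intervention sets Reach=4 in all 4 units regardless of Budget. Recomputing Churn per unit gives -4, 0, -6, -1; average -2.75.
Conditioning on Reach=4 selects the 2 unit(s) with Budget ∈ {5, 3}. Their Churn values: 0, -1. Mean = -0.5.
Difference = -2.75 − (-0.5) = -2.25.

-2.25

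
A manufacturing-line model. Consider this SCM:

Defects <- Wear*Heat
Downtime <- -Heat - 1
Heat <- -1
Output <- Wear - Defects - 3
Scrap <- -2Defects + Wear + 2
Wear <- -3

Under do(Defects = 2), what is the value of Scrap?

The intervention breaks the incoming arrows to Defects: Defects <- Wear*Heat no longer applies, and Defects = 2.
Scrap = -2Defects + Wear + 2  [with Defects=2, Wear=-3]  = -5

-5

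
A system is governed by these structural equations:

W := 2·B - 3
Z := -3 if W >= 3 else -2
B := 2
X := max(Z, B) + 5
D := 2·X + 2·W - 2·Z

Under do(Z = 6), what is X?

11

The intervention breaks the incoming arrows to Z: Z := -3 if W >= 3 else -2 no longer applies, and Z = 6.
X = max(Z, B) + 5  [with Z=6, B=2]  = 11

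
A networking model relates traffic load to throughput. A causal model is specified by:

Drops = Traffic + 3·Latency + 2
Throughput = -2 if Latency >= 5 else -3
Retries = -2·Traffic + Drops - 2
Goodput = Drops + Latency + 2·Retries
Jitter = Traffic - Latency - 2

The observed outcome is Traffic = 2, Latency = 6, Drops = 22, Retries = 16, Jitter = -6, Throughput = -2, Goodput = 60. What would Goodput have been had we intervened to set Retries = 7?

The intervention breaks the incoming arrows to Retries: Retries = -2·Traffic + Drops - 2 no longer applies, and Retries = 7.
Drops = Traffic + 3·Latency + 2  [with Traffic=2, Latency=6]  = 22
Goodput = Drops + Latency + 2·Retries  [with Drops=22, Latency=6, Retries=7]  = 42

42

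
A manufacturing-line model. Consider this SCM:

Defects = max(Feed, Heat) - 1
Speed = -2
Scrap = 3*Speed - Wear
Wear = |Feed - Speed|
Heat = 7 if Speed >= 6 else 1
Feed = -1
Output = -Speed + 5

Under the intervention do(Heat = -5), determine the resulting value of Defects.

do(Heat=-5) replaces the equation Heat = 7 if Speed >= 6 else 1 with the constant Heat = -5.
Defects = max(Feed, Heat) - 1  [with Feed=-1, Heat=-5]  = -2

-2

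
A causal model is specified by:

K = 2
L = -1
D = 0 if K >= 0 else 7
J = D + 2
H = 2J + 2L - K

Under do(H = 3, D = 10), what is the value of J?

12

Under do(H = 3, D = 10), each intervened variable's structural equation is replaced by its fixed value.
J = D + 2  [with D=10]  = 12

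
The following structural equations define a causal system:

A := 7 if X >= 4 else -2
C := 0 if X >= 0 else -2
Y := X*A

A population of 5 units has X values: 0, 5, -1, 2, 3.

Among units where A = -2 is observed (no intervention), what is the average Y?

E[Y|A=-2] averages over only the 4 units with A=-2 (X = 0, -1, 2, 3): Y = 0, 2, -4, -6, mean -2.

-2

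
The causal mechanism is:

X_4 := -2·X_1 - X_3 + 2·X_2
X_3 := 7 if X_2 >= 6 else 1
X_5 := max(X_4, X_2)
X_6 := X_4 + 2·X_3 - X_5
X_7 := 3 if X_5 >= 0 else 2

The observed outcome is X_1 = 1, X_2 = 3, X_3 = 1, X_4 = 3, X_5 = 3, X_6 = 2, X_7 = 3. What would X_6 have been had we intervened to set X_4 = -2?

-3

Under do(X_4=-2), the mechanism X_4 := -2·X_1 - X_3 + 2·X_2 is discarded; X_4 is fixed at -2.
X_3 = 7 if X_2 >= 6 else 1  [with X_2=3]  = 1
X_5 = max(X_4, X_2)  [with X_4=-2, X_2=3]  = 3
X_6 = X_4 + 2·X_3 - X_5  [with X_4=-2, X_3=1, X_5=3]  = -3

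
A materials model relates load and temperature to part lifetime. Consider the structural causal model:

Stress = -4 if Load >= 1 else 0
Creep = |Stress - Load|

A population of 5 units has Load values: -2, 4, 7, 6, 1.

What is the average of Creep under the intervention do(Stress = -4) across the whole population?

Every unit gets Stress=-4 under the intervention. Creep values become 2, 8, 11, 10, 5; E[Creep|do(Stress=-4)] = 7.2.

7.2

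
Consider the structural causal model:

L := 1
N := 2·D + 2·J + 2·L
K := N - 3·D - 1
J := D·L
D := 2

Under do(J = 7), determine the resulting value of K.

13

do(J=7) replaces the equation J := D·L with the constant J = 7.
N = 2·D + 2·J + 2·L  [with D=2, J=7, L=1]  = 20
K = N - 3·D - 1  [with N=20, D=2]  = 13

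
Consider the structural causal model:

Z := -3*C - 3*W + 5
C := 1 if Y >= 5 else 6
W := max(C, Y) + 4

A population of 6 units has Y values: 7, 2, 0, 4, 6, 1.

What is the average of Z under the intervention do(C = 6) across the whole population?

-43.5

do(C=6) breaks C's dependence on Y. With C=6 fixed, Z across the units is -46, -43, -43, -43, -43, -43, mean -43.5.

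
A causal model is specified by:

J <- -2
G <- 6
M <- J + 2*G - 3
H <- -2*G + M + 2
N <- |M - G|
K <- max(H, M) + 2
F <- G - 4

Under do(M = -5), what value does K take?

The intervention breaks the incoming arrows to M: M <- J + 2*G - 3 no longer applies, and M = -5.
H = -2*G + M + 2  [with G=6, M=-5]  = -15
K = max(H, M) + 2  [with H=-15, M=-5]  = -3

-3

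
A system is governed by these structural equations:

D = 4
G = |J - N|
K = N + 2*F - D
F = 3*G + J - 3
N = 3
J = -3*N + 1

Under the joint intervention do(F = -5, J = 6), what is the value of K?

-11

The joint intervention fixes F = -5, J = 6, removing each variable's own equation.
K = N + 2*F - D  [with N=3, F=-5, D=4]  = -11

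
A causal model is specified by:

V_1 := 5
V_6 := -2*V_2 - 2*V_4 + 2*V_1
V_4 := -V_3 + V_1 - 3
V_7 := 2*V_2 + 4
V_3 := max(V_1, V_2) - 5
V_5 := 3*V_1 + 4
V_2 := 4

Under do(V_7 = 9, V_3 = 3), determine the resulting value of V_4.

-1

The joint intervention fixes V_7 = 9, V_3 = 3, removing each variable's own equation.
V_4 = -V_3 + V_1 - 3  [with V_3=3, V_1=5]  = -1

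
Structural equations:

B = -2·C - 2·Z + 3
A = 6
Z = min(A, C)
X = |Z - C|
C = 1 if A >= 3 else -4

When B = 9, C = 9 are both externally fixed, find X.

3

The joint intervention fixes B = 9, C = 9, removing each variable's own equation.
Z = min(A, C)  [with A=6, C=9]  = 6
X = |Z - C|  [with Z=6, C=9]  = 3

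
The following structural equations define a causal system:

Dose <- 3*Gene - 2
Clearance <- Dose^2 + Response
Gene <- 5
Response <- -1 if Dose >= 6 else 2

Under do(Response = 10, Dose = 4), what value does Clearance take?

The joint intervention fixes Response = 10, Dose = 4, removing each variable's own equation.
Clearance = Dose^2 + Response  [with Dose=4, Response=10]  = 26

26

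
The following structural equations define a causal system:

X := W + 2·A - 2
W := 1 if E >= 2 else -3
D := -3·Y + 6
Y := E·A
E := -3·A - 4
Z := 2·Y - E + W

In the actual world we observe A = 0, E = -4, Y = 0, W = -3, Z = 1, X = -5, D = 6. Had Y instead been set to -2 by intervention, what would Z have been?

-3

do(Y=-2) replaces the equation Y := E·A with the constant Y = -2.
E = -3·A - 4  [with A=0]  = -4
W = 1 if E >= 2 else -3  [with E=-4]  = -3
Z = 2·Y - E + W  [with Y=-2, E=-4, W=-3]  = -3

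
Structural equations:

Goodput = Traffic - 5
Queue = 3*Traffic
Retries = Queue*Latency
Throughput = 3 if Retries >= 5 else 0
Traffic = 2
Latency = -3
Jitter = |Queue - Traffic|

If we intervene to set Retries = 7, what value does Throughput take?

3

Under do(Retries=7), the mechanism Retries = Queue*Latency is discarded; Retries is fixed at 7.
Throughput = 3 if Retries >= 5 else 0  [with Retries=7]  = 3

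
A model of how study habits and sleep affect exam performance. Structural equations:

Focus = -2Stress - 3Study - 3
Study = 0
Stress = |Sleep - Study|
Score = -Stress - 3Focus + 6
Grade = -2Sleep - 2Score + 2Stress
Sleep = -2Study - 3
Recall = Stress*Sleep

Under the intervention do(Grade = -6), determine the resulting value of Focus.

-9

Under do(Grade=-6), the mechanism Grade = -2Sleep - 2Score + 2Stress is discarded; Grade is fixed at -6.
Since Focus is not a descendant of the intervened variable, it is unaffected.
Sleep = -2Study - 3  [with Study=0]  = -3
Stress = |Sleep - Study|  [with Sleep=-3, Study=0]  = 3
Focus = -2Stress - 3Study - 3  [with Stress=3, Study=0]  = -9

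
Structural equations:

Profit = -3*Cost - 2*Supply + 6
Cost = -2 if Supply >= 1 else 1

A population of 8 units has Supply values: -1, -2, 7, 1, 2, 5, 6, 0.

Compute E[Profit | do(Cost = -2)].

do(Cost=-2) breaks Cost's dependence on Supply. With Cost=-2 fixed, Profit across the units is 14, 16, -2, 10, 8, 2, 0, 12, mean 7.5.

7.5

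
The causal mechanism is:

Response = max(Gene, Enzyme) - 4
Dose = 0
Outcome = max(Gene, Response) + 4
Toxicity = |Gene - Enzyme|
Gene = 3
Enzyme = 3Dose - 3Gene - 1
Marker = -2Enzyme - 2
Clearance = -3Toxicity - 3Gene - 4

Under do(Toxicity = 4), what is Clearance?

Intervening sets Toxicity = 4 and removes its equation (Toxicity = |Gene - Enzyme|).
Clearance = -3Toxicity - 3Gene - 4  [with Toxicity=4, Gene=3]  = -25

-25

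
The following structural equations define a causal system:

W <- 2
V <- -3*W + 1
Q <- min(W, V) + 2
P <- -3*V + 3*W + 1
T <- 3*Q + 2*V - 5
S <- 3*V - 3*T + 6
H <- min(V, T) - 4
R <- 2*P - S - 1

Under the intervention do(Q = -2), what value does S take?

54

The intervention breaks the incoming arrows to Q: Q <- min(W, V) + 2 no longer applies, and Q = -2.
V = -3*W + 1  [with W=2]  = -5
T = 3*Q + 2*V - 5  [with Q=-2, V=-5]  = -21
S = 3*V - 3*T + 6  [with V=-5, T=-21]  = 54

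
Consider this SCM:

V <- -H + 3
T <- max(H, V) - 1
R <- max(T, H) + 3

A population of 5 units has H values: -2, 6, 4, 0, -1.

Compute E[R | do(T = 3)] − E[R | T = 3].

0.3

Under do(T=3), T's equation is replaced by T=3 for every unit. Per-unit R: 6, 9, 7, 6, 6. Mean = 6.8.
E[R|T=3] averages over only the 2 units with T=3 (H = 4, -1): R = 7, 6, mean 6.5.
Difference = 6.8 − 6.5 = 0.3.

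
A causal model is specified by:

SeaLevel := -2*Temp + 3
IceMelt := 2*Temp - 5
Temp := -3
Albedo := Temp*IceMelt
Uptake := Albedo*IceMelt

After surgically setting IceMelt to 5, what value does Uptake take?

do(IceMelt=5) replaces the equation IceMelt := 2*Temp - 5 with the constant IceMelt = 5.
Albedo = Temp*IceMelt  [with Temp=-3, IceMelt=5]  = -15
Uptake = Albedo*IceMelt  [with Albedo=-15, IceMelt=5]  = -75

-75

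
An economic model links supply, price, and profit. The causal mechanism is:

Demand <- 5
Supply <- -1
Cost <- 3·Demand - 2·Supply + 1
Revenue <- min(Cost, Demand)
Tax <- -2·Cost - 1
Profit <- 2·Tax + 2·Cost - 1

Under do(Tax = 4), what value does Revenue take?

5

The intervention breaks the incoming arrows to Tax: Tax <- -2·Cost - 1 no longer applies, and Tax = 4.
Since Revenue is not a descendant of the intervened variable, it is unaffected.
Cost = 3·Demand - 2·Supply + 1  [with Demand=5, Supply=-1]  = 18
Revenue = min(Cost, Demand)  [with Cost=18, Demand=5]  = 5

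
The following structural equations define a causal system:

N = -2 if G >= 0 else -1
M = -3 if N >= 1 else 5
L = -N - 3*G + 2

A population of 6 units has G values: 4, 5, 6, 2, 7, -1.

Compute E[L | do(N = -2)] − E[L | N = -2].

2.9

Under do(N=-2), N's equation is replaced by N=-2 for every unit. Per-unit L: -8, -11, -14, -2, -17, 7. Mean = -7.5.
Conditioning on N=-2 selects the 5 unit(s) with G ∈ {4, 5, 6, 2, 7}. Their L values: -8, -11, -14, -2, -17. Mean = -10.4.
Difference = -7.5 − (-10.4) = 2.9.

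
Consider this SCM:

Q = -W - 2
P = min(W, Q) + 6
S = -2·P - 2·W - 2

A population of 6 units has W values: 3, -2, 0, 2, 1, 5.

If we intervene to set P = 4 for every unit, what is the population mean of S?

-13

Under do(P=4), P's equation is replaced by P=4 for every unit. Per-unit S: -16, -6, -10, -14, -12, -20. Mean = -13.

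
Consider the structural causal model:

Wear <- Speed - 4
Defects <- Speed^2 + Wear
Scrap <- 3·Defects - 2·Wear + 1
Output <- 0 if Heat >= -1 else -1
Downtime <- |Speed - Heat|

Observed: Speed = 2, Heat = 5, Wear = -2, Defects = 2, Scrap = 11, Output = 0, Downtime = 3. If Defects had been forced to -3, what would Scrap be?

-4

Intervening sets Defects = -3 and removes its equation (Defects <- Speed^2 + Wear).
Wear = Speed - 4  [with Speed=2]  = -2
Scrap = 3·Defects - 2·Wear + 1  [with Defects=-3, Wear=-2]  = -4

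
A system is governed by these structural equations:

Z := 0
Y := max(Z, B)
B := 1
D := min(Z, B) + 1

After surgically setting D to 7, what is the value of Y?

The intervention breaks the incoming arrows to D: D := min(Z, B) + 1 no longer applies, and D = 7.
Y is not downstream of the intervention, so its value is determined by the original equations.
Y = max(Z, B)  [with Z=0, B=1]  = 1

1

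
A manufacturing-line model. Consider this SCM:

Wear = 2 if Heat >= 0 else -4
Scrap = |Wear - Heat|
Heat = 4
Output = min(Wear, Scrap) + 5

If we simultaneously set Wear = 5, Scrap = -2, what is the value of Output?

Setting Wear = 5, Scrap = -2 by intervention discards those variables' equations.
Output = min(Wear, Scrap) + 5  [with Wear=5, Scrap=-2]  = 3

3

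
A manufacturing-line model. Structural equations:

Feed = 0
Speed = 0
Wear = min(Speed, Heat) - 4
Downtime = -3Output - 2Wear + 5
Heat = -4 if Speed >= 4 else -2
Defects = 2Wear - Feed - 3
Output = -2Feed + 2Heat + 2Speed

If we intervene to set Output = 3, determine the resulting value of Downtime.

8

Intervening sets Output = 3 and removes its equation (Output = -2Feed + 2Heat + 2Speed).
Heat = -4 if Speed >= 4 else -2  [with Speed=0]  = -2
Wear = min(Speed, Heat) - 4  [with Speed=0, Heat=-2]  = -6
Downtime = -3Output - 2Wear + 5  [with Output=3, Wear=-6]  = 8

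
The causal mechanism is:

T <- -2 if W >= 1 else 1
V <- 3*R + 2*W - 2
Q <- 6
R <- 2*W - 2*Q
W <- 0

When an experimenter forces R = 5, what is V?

Intervening sets R = 5 and removes its equation (R <- 2*W - 2*Q).
V = 3*R + 2*W - 2  [with R=5, W=0]  = 13

13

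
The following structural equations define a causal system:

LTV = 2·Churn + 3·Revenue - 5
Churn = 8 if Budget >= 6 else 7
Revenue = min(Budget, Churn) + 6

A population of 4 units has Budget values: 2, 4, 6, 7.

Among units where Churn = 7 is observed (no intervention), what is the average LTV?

36

Observing Churn=7 restricts to units where Churn's equation naturally yields 7: Budget ∈ {2, 4}. In that subpopulation LTV = 33, 39, mean 36.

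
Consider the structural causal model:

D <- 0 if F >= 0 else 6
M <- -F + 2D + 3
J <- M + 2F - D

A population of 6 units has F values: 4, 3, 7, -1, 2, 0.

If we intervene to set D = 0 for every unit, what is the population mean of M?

0.5

The intervention sets D=0 in all 6 units regardless of F. Recomputing M per unit gives -1, 0, -4, 4, 1, 3; average 0.5.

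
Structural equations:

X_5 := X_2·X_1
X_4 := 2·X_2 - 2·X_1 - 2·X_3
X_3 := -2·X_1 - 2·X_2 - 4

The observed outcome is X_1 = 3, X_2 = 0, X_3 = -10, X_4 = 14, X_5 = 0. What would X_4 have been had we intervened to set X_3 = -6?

6

The intervention breaks the incoming arrows to X_3: X_3 := -2·X_1 - 2·X_2 - 4 no longer applies, and X_3 = -6.
X_4 = 2·X_2 - 2·X_1 - 2·X_3  [with X_2=0, X_1=3, X_3=-6]  = 6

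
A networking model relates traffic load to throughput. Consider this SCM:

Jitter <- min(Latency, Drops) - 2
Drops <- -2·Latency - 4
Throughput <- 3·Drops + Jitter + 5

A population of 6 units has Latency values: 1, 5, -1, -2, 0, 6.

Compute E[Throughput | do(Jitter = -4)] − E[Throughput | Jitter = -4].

do(Jitter=-4) breaks Jitter's dependence on Latency. With Jitter=-4 fixed, Throughput across the units is -17, -41, -5, 1, -11, -47, mean -20.
Observing Jitter=-4 restricts to units where Jitter's equation naturally yields -4: Latency ∈ {-1, -2}. In that subpopulation Throughput = -5, 1, mean -2.
Difference = -20 − (-2) = -18.

-18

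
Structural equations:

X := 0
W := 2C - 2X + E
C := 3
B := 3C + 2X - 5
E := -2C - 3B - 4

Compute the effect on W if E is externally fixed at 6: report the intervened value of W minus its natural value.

Intervening sets E = 6 and removes its equation (E := -2C - 3B - 4).
W = 2C - 2X + E  [with C=3, X=0, E=6]  = 12
Without intervention: B = 3C + 2X - 5  [with C=3, X=0]  = 4; E = -2C - 3B - 4  [with C=3, B=4]  = -22; W = 2C - 2X + E  [with C=3, X=0, E=-22]  = -16.
Change = 12 − (-16) = 28.

28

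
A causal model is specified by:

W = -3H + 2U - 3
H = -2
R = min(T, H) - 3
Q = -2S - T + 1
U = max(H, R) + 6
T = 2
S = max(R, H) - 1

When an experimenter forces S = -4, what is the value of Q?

7

Under do(S=-4), the mechanism S = max(R, H) - 1 is discarded; S is fixed at -4.
Q = -2S - T + 1  [with S=-4, T=2]  = 7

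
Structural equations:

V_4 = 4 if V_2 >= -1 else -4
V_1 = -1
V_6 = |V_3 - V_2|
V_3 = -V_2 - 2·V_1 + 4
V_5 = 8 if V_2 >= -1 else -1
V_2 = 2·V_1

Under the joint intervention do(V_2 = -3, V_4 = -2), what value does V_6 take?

12

The joint intervention fixes V_2 = -3, V_4 = -2, removing each variable's own equation.
V_3 = -V_2 - 2·V_1 + 4  [with V_2=-3, V_1=-1]  = 9
V_6 = |V_3 - V_2|  [with V_3=9, V_2=-3]  = 12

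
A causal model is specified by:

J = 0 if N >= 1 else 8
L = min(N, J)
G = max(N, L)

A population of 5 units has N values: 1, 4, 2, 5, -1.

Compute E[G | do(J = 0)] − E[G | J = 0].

-0.8

The intervention sets J=0 in all 5 units regardless of N. Recomputing G per unit gives 1, 4, 2, 5, -1; average 2.2.
Conditioning on J=0 selects the 4 unit(s) with N ∈ {1, 4, 2, 5}. Their G values: 1, 4, 2, 5. Mean = 3.
Difference = 2.2 − 3 = -0.8.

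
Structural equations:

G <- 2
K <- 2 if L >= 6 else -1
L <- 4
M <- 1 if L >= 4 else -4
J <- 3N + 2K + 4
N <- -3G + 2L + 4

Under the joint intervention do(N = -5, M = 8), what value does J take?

-13

Setting N = -5, M = 8 by intervention discards those variables' equations.
K = 2 if L >= 6 else -1  [with L=4]  = -1
J = 3N + 2K + 4  [with N=-5, K=-1]  = -13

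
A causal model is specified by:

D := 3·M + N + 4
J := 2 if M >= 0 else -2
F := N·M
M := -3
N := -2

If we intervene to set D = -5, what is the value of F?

6

The intervention breaks the incoming arrows to D: D := 3·M + N + 4 no longer applies, and D = -5.
F is not downstream of the intervention, so its value is determined by the original equations.
F = N·M  [with N=-2, M=-3]  = 6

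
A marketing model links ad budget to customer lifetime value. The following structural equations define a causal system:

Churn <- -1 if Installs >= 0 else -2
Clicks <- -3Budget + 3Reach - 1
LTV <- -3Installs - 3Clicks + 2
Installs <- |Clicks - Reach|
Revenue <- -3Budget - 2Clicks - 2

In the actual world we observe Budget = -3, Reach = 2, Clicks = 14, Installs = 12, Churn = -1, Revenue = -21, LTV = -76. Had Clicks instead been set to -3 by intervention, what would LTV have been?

The intervention breaks the incoming arrows to Clicks: Clicks <- -3Budget + 3Reach - 1 no longer applies, and Clicks = -3.
Installs = |Clicks - Reach|  [with Clicks=-3, Reach=2]  = 5
LTV = -3Installs - 3Clicks + 2  [with Installs=5, Clicks=-3]  = -4

-4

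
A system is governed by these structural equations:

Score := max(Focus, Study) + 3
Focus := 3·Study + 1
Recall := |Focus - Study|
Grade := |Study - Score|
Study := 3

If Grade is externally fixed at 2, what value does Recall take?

7

The intervention breaks the incoming arrows to Grade: Grade := |Study - Score| no longer applies, and Grade = 2.
Since Recall is not a descendant of the intervened variable, it is unaffected.
Focus = 3·Study + 1  [with Study=3]  = 10
Recall = |Focus - Study|  [with Focus=10, Study=3]  = 7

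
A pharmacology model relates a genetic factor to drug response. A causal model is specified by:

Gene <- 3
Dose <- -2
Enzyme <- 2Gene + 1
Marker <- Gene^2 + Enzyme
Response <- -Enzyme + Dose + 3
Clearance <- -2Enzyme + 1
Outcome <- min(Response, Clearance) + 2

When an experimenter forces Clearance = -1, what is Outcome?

-4

Intervening sets Clearance = -1 and removes its equation (Clearance <- -2Enzyme + 1).
Enzyme = 2Gene + 1  [with Gene=3]  = 7
Response = -Enzyme + Dose + 3  [with Enzyme=7, Dose=-2]  = -6
Outcome = min(Response, Clearance) + 2  [with Response=-6, Clearance=-1]  = -4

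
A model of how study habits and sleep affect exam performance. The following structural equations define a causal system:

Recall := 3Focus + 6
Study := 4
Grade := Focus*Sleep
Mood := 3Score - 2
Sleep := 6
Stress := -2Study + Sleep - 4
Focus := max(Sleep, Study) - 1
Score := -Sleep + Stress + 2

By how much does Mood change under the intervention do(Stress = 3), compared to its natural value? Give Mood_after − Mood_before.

The intervention breaks the incoming arrows to Stress: Stress := -2Study + Sleep - 4 no longer applies, and Stress = 3.
Score = -Sleep + Stress + 2  [with Sleep=6, Stress=3]  = -1
Mood = 3Score - 2  [with Score=-1]  = -5
Without intervention: Stress = -2Study + Sleep - 4  [with Study=4, Sleep=6]  = -6; Score = -Sleep + Stress + 2  [with Sleep=6, Stress=-6]  = -10; Mood = 3Score - 2  [with Score=-10]  = -32.
Change = -5 − (-32) = 27.

27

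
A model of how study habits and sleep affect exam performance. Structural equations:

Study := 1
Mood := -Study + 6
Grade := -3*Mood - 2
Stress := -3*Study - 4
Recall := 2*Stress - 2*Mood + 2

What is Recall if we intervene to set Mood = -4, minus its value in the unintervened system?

18

The intervention breaks the incoming arrows to Mood: Mood := -Study + 6 no longer applies, and Mood = -4.
Stress = -3*Study - 4  [with Study=1]  = -7
Recall = 2*Stress - 2*Mood + 2  [with Stress=-7, Mood=-4]  = -4
Without intervention: Stress = -3*Study - 4  [with Study=1]  = -7; Mood = -Study + 6  [with Study=1]  = 5; Recall = 2*Stress - 2*Mood + 2  [with Stress=-7, Mood=5]  = -22.
Change = -4 − (-22) = 18.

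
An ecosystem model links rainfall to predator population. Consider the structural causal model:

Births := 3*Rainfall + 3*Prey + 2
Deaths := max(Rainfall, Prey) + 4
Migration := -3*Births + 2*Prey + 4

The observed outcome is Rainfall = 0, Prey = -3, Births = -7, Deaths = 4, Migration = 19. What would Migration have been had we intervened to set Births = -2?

do(Births=-2) replaces the equation Births := 3*Rainfall + 3*Prey + 2 with the constant Births = -2.
Migration = -3*Births + 2*Prey + 4  [with Births=-2, Prey=-3]  = 4

4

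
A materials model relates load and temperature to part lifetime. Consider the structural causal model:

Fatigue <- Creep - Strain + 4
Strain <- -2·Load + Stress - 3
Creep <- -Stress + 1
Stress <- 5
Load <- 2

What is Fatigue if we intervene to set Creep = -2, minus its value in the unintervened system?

Intervening sets Creep = -2 and removes its equation (Creep <- -Stress + 1).
Strain = -2·Load + Stress - 3  [with Load=2, Stress=5]  = -2
Fatigue = Creep - Strain + 4  [with Creep=-2, Strain=-2]  = 4
Without intervention: Strain = -2·Load + Stress - 3  [with Load=2, Stress=5]  = -2; Creep = -Stress + 1  [with Stress=5]  = -4; Fatigue = Creep - Strain + 4  [with Creep=-4, Strain=-2]  = 2.
Change = 4 − 2 = 2.

2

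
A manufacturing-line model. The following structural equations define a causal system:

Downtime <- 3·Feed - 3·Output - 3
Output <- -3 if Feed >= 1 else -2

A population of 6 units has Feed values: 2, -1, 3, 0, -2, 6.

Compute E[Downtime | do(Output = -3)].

The intervention sets Output=-3 in all 6 units regardless of Feed. Recomputing Downtime per unit gives 12, 3, 15, 6, 0, 24; average 10.

10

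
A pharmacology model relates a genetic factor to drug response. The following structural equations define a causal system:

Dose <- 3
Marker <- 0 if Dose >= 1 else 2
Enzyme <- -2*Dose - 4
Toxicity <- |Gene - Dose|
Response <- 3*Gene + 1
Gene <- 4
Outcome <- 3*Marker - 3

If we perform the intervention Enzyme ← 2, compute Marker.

The intervention breaks the incoming arrows to Enzyme: Enzyme <- -2*Dose - 4 no longer applies, and Enzyme = 2.
Marker is not downstream of the intervention, so its value is determined by the original equations.
Marker = 0 if Dose >= 1 else 2  [with Dose=3]  = 0

0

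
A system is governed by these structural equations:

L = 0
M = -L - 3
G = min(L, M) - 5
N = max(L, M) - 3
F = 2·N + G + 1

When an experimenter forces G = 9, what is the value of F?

do(G=9) replaces the equation G = min(L, M) - 5 with the constant G = 9.
M = -L - 3  [with L=0]  = -3
N = max(L, M) - 3  [with L=0, M=-3]  = -3
F = 2·N + G + 1  [with N=-3, G=9]  = 4

4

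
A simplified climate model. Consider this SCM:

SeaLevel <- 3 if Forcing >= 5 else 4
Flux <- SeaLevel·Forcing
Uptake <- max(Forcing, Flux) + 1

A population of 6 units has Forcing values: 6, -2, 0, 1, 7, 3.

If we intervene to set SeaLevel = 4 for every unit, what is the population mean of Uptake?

12

The intervention sets SeaLevel=4 in all 6 units regardless of Forcing. Recomputing Uptake per unit gives 25, -1, 1, 5, 29, 13; average 12.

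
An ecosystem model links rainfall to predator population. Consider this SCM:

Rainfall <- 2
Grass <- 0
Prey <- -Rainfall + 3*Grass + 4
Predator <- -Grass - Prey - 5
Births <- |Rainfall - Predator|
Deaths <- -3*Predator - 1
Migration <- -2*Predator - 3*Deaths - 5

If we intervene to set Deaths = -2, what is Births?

9

do(Deaths=-2) replaces the equation Deaths <- -3*Predator - 1 with the constant Deaths = -2.
Since Births is not a descendant of the intervened variable, it is unaffected.
Prey = -Rainfall + 3*Grass + 4  [with Rainfall=2, Grass=0]  = 2
Predator = -Grass - Prey - 5  [with Grass=0, Prey=2]  = -7
Births = |Rainfall - Predator|  [with Rainfall=2, Predator=-7]  = 9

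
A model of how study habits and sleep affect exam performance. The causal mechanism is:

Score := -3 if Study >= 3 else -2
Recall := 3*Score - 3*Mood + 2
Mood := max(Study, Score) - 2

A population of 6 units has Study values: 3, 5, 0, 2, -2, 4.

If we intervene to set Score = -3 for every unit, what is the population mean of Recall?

-7

Under do(Score=-3), Score's equation is replaced by Score=-3 for every unit. Per-unit Recall: -10, -16, -1, -7, 5, -13. Mean = -7.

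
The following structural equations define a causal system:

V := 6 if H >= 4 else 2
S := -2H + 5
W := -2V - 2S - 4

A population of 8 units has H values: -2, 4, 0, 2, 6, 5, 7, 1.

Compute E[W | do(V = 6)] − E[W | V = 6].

Under do(V=6), V's equation is replaced by V=6 for every unit. Per-unit W: -34, -10, -26, -18, -2, -6, 2, -22. Mean = -14.5.
Observing V=6 restricts to units where V's equation naturally yields 6: H ∈ {4, 6, 5, 7}. In that subpopulation W = -10, -2, -6, 2, mean -4.
Difference = -14.5 − (-4) = -10.5.

-10.5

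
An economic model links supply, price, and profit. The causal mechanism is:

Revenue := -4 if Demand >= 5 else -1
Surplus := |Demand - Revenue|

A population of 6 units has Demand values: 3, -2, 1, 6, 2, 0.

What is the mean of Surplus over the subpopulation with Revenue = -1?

Observing Revenue=-1 restricts to units where Revenue's equation naturally yields -1: Demand ∈ {3, -2, 1, 2, 0}. In that subpopulation Surplus = 4, 1, 2, 3, 1, mean 2.2.

2.2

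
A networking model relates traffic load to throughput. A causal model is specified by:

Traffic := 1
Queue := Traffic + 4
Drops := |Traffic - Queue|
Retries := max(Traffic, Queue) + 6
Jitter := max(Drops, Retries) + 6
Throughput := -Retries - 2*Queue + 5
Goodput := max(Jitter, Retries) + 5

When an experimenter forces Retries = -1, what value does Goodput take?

The intervention breaks the incoming arrows to Retries: Retries := max(Traffic, Queue) + 6 no longer applies, and Retries = -1.
Queue = Traffic + 4  [with Traffic=1]  = 5
Drops = |Traffic - Queue|  [with Traffic=1, Queue=5]  = 4
Jitter = max(Drops, Retries) + 6  [with Drops=4, Retries=-1]  = 10
Goodput = max(Jitter, Retries) + 5  [with Jitter=10, Retries=-1]  = 15

15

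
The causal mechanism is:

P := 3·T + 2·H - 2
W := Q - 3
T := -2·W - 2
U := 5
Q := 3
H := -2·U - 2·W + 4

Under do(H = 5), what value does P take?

2

The intervention breaks the incoming arrows to H: H := -2·U - 2·W + 4 no longer applies, and H = 5.
W = Q - 3  [with Q=3]  = 0
T = -2·W - 2  [with W=0]  = -2
P = 3·T + 2·H - 2  [with T=-2, H=5]  = 2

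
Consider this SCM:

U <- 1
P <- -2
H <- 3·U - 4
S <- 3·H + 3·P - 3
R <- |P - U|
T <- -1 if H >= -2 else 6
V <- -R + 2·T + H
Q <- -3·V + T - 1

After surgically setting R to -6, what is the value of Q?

do(R=-6) replaces the equation R <- |P - U| with the constant R = -6.
H = 3·U - 4  [with U=1]  = -1
T = -1 if H >= -2 else 6  [with H=-1]  = -1
V = -R + 2·T + H  [with R=-6, T=-1, H=-1]  = 3
Q = -3·V + T - 1  [with V=3, T=-1]  = -11

-11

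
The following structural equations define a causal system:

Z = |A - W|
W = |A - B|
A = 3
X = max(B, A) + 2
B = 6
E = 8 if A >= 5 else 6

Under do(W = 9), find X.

do(W=9) replaces the equation W = |A - B| with the constant W = 9.
X is not downstream of the intervention, so its value is determined by the original equations.
X = max(B, A) + 2  [with B=6, A=3]  = 8

8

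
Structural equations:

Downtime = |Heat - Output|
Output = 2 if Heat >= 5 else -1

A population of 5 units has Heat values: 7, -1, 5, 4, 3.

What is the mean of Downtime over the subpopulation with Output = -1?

Conditioning on Output=-1 selects the 3 unit(s) with Heat ∈ {-1, 4, 3}. Their Downtime values: 0, 5, 4. Mean = 3.

3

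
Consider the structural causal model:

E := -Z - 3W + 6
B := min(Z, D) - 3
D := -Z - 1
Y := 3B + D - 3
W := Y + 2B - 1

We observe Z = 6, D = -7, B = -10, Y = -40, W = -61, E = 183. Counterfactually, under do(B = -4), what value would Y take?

-22

The intervention breaks the incoming arrows to B: B := min(Z, D) - 3 no longer applies, and B = -4.
D = -Z - 1  [with Z=6]  = -7
Y = 3B + D - 3  [with B=-4, D=-7]  = -22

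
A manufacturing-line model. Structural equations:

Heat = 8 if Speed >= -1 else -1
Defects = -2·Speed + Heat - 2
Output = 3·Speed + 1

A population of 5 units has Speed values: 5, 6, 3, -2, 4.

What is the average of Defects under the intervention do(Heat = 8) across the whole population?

do(Heat=8) breaks Heat's dependence on Speed. With Heat=8 fixed, Defects across the units is -4, -6, 0, 10, -2, mean -0.4.

-0.4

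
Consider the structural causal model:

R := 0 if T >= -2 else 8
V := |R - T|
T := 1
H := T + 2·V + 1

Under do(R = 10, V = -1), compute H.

0

Setting R = 10, V = -1 by intervention discards those variables' equations.
H = T + 2·V + 1  [with T=1, V=-1]  = 0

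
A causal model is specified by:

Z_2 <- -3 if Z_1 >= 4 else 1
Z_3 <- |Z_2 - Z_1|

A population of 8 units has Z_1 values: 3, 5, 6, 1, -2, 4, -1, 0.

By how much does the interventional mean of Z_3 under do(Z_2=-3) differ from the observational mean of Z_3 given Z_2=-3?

The intervention sets Z_2=-3 in all 8 units regardless of Z_1. Recomputing Z_3 per unit gives 6, 8, 9, 4, 1, 7, 2, 3; average 5.
Observing Z_2=-3 restricts to units where Z_2's equation naturally yields -3: Z_1 ∈ {5, 6, 4}. In that subpopulation Z_3 = 8, 9, 7, mean 8.
Difference = 5 − 8 = -3.

-3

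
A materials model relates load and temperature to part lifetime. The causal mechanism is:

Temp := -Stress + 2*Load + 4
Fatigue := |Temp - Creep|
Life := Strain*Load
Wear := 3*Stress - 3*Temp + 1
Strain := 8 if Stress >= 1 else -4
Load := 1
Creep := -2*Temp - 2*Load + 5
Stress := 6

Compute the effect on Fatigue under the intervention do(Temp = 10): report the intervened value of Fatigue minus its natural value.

24

The intervention breaks the incoming arrows to Temp: Temp := -Stress + 2*Load + 4 no longer applies, and Temp = 10.
Creep = -2*Temp - 2*Load + 5  [with Temp=10, Load=1]  = -17
Fatigue = |Temp - Creep|  [with Temp=10, Creep=-17]  = 27
Without intervention: Temp = -Stress + 2*Load + 4  [with Stress=6, Load=1]  = 0; Creep = -2*Temp - 2*Load + 5  [with Temp=0, Load=1]  = 3; Fatigue = |Temp - Creep|  [with Temp=0, Creep=3]  = 3.
Change = 27 − 3 = 24.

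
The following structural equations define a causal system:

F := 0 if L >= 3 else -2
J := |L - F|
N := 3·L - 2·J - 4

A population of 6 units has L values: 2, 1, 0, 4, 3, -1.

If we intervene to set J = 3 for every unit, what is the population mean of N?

-5.5

The intervention sets J=3 in all 6 units regardless of L. Recomputing N per unit gives -4, -7, -10, 2, -1, -13; average -5.5.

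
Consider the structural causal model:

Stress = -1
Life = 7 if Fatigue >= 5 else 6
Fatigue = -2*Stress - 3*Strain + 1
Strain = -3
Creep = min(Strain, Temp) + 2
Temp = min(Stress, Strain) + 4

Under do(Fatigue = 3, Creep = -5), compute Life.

Setting Fatigue = 3, Creep = -5 by intervention discards those variables' equations.
Life = 7 if Fatigue >= 5 else 6  [with Fatigue=3]  = 6

6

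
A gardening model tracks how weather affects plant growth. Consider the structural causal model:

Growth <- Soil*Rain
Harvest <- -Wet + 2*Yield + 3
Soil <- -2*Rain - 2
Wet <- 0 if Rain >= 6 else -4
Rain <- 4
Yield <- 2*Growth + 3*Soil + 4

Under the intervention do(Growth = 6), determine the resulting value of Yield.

-14

Intervening sets Growth = 6 and removes its equation (Growth <- Soil*Rain).
Soil = -2*Rain - 2  [with Rain=4]  = -10
Yield = 2*Growth + 3*Soil + 4  [with Growth=6, Soil=-10]  = -14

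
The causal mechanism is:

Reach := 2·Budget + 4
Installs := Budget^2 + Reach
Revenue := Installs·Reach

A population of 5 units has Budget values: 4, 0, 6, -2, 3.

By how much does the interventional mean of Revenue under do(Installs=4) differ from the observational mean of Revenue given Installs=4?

do(Installs=4) breaks Installs's dependence on Budget. With Installs=4 fixed, Revenue across the units is 48, 16, 64, 0, 40, mean 33.6.
Conditioning on Installs=4 selects the 2 unit(s) with Budget ∈ {0, -2}. Their Revenue values: 16, 0. Mean = 8.
Difference = 33.6 − 8 = 25.6.

25.6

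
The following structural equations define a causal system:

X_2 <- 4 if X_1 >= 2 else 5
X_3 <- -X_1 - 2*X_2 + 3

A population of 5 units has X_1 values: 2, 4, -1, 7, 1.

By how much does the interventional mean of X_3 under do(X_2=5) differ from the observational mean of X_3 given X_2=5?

-2.6

The intervention sets X_2=5 in all 5 units regardless of X_1. Recomputing X_3 per unit gives -9, -11, -6, -14, -8; average -9.6.
Conditioning on X_2=5 selects the 2 unit(s) with X_1 ∈ {-1, 1}. Their X_3 values: -6, -8. Mean = -7.
Difference = -9.6 − (-7) = -2.6.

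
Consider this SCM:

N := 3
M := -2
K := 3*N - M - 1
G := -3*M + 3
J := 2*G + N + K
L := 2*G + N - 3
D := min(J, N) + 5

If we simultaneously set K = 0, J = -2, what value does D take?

3

Under do(K = 0, J = -2), each intervened variable's structural equation is replaced by its fixed value.
D = min(J, N) + 5  [with J=-2, N=3]  = 3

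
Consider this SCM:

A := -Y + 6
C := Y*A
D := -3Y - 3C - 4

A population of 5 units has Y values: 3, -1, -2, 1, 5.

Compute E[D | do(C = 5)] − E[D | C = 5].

do(C=5) breaks C's dependence on Y. With C=5 fixed, D across the units is -28, -16, -13, -22, -34, mean -22.6.
Observing C=5 restricts to units where C's equation naturally yields 5: Y ∈ {1, 5}. In that subpopulation D = -22, -34, mean -28.
Difference = -22.6 − (-28) = 5.4.

5.4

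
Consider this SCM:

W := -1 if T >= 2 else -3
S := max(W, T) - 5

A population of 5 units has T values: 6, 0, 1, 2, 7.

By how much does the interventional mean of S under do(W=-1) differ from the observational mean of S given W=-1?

The intervention sets W=-1 in all 5 units regardless of T. Recomputing S per unit gives 1, -5, -4, -3, 2; average -1.8.
E[S|W=-1] averages over only the 3 units with W=-1 (T = 6, 2, 7): S = 1, -3, 2, mean 0.
Difference = -1.8 − 0 = -1.8.

-1.8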